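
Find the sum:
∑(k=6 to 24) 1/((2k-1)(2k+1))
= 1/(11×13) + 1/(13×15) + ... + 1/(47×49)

Partial fractions: 1/((2k-1)(2k+1)) = (1/2)[1/(2k-1) - 1/(2k+1)]
The series telescopes:
= (1/2)[1/11 - 1/49]
= 19/539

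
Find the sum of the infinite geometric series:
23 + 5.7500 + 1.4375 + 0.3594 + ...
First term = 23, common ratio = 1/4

For |r| < 1, S = a / (1 - r)
S = 23 / (1 - (1/4))
S = 23 / (3/4)
S = 92/3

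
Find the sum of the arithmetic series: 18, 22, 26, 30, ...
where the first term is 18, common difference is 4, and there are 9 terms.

Sₙ = n/2 × (first + last)
Last term = a + (n-1)d = 18 + (9-1)×4 = 50
S_9 = 9/2 × (18 + 50)
S_9 = 9/2 × 68 = 306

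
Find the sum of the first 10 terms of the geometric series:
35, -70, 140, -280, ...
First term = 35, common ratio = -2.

Sₙ = a(1 - rⁿ) / (1 - r)
S_10 = 35(1 - (-2)^10) / (1 - (-2))
S_10 = 35(1 - 1024) / (3)
S_10 = -11935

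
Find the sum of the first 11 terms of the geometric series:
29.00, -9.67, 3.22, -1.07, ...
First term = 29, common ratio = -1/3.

Sₙ = a(1 - rⁿ) / (1 - r)
S_11 = 29(1 - (-1/3)^11) / (1 - (-1/3))
S_11 = 29(1 - (-1/177147)) / (4/3)
S_11 = 1284323/59049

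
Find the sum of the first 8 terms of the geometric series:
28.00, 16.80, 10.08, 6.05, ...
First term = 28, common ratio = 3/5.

Sₙ = a(1 - rⁿ) / (1 - r)
S_8 = 28(1 - (3/5)^8) / (1 - (3/5))
S_8 = 28(1 - (6561/390625)) / (2/5)
S_8 = 5376896/78125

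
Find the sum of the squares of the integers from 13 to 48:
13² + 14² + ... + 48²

Use ∑_{k=1}^{n} k² = n(n+1)(2n+1)/6, then subtract the first 12 terms.
∑_{k=1}^{48} k² = 48×49×97/6 = 38024
∑_{k=1}^{12} k² = 12×13×25/6 = 650
∑_{k=13}^{48} k² = 38024 - 650 = 37374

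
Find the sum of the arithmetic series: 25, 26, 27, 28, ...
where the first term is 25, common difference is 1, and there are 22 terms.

Sₙ = n/2 × (first + last)
Last term = a + (n-1)d = 25 + (22-1)×1 = 46
S_22 = 22/2 × (25 + 46)
S_22 = 22/2 × 71 = 781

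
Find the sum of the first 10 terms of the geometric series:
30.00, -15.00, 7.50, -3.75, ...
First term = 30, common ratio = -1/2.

Sₙ = a(1 - rⁿ) / (1 - r)
S_10 = 30(1 - (-1/2)^10) / (1 - (-1/2))
S_10 = 30(1 - (1/1024)) / (3/2)
S_10 = 5115/256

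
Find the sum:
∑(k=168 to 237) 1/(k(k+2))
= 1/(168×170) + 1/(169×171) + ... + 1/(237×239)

Partial fractions: 1/(k(k+2)) = (1/2)[1/k - 1/(k+2)]
Telescoping leaves the first two and last two terms:
= (1/2)[1/168 + 1/169 - 1/238 - 1/239]
= 401875/230713392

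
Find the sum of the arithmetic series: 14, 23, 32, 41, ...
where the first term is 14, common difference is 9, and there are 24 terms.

Sₙ = n/2 × (first + last)
Last term = a + (n-1)d = 14 + (24-1)×9 = 221
S_24 = 24/2 × (14 + 221)
S_24 = 24/2 × 235 = 2820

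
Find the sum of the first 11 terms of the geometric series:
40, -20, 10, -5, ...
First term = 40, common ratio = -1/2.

Sₙ = a(1 - rⁿ) / (1 - r)
S_11 = 40(1 - (-1/2)^11) / (1 - (-1/2))
S_11 = 40(1 - (-1/2048)) / (3/2)
S_11 = 3415/128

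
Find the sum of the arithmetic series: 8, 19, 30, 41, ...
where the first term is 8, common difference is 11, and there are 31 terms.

Sₙ = n/2 × (first + last)
Last term = a + (n-1)d = 8 + (31-1)×11 = 338
S_31 = 31/2 × (8 + 338)
S_31 = 31/2 × 346 = 5363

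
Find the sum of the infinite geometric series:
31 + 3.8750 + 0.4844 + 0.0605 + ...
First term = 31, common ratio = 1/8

For |r| < 1, S = a / (1 - r)
S = 31 / (1 - (1/8))
S = 31 / (7/8)
S = 248/7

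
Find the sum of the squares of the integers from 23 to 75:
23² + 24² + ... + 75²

Use ∑_{k=1}^{n} k² = n(n+1)(2n+1)/6, then subtract the first 22 terms.
∑_{k=1}^{75} k² = 75×76×151/6 = 143450
∑_{k=1}^{22} k² = 22×23×45/6 = 3795
∑_{k=23}^{75} k² = 143450 - 3795 = 139655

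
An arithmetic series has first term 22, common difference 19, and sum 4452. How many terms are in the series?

Using S = n/2 × [2a + (n-1)d]
4452 = n/2 × [2(22) + (n-1)(19)]
4452 = n/2 × [44 + 19n - 19]
8904 = n × [25 + 19n]
19n² + (25)n - 8904 = 0
Discriminant: Δ = (25)² - 4(19)(-8904) = 625 + 676704 = 677329
√Δ = 823
n = [-(25) + √Δ] / (2·19) = (-25 + 823) / 38 = 798 / 38 = 21
(The negative root is discarded since n must be a positive integer.)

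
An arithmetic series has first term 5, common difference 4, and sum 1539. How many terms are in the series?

Using S = n/2 × [2a + (n-1)d]
1539 = n/2 × [2(5) + (n-1)(4)]
1539 = n/2 × [10 + 4n - 4]
3078 = n × [6 + 4n]
4n² + (6)n - 3078 = 0
Discriminant: Δ = (6)² - 4(4)(-3078) = 36 + 49248 = 49284
√Δ = 222
n = [-(6) + √Δ] / (2·4) = (-6 + 222) / 8 = 216 / 8 = 27
(The negative root is discarded since n must be a positive integer.)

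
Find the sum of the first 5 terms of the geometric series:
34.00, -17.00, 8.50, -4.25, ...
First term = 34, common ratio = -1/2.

Sₙ = a(1 - rⁿ) / (1 - r)
S_5 = 34(1 - (-1/2)^5) / (1 - (-1/2))
S_5 = 34(1 - (-1/32)) / (3/2)
S_5 = 187/8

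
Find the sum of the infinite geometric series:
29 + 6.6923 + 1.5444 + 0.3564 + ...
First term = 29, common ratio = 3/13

For |r| < 1, S = a / (1 - r)
S = 29 / (1 - (3/13))
S = 29 / (10/13)
S = 377/10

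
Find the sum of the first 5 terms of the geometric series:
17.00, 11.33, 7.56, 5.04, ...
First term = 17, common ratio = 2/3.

Sₙ = a(1 - rⁿ) / (1 - r)
S_5 = 17(1 - (2/3)^5) / (1 - (2/3))
S_5 = 17(1 - (32/243)) / (1/3)
S_5 = 3587/81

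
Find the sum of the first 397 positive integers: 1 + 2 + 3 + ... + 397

Formula: ∑k = n(n+1)/2
= 397×398/2
= 158006/2
= 79003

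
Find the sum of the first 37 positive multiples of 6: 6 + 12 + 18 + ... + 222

Factor out 6: = 6(1 + 2 + ... + 37) = 6 × n(n+1)/2
= 6 × 37×38/2
= 6 × 703
= 4218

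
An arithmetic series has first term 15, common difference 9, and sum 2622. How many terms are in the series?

Using S = n/2 × [2a + (n-1)d]
2622 = n/2 × [2(15) + (n-1)(9)]
2622 = n/2 × [30 + 9n - 9]
5244 = n × [21 + 9n]
9n² + (21)n - 5244 = 0
Discriminant: Δ = (21)² - 4(9)(-5244) = 441 + 188784 = 189225
√Δ = 435
n = [-(21) + √Δ] / (2·9) = (-21 + 435) / 18 = 414 / 18 = 23
(The negative root is discarded since n must be a positive integer.)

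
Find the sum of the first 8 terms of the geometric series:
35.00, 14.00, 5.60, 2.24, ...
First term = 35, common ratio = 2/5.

Sₙ = a(1 - rⁿ) / (1 - r)
S_8 = 35(1 - (2/5)^8) / (1 - (2/5))
S_8 = 35(1 - (256/390625)) / (3/5)
S_8 = 910861/15625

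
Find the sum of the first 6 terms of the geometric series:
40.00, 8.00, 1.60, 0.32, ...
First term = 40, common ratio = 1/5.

Sₙ = a(1 - rⁿ) / (1 - r)
S_6 = 40(1 - (1/5)^6) / (1 - (1/5))
S_6 = 40(1 - (1/15625)) / (4/5)
S_6 = 31248/625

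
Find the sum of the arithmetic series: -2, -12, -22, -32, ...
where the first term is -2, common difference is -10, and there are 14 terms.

Sₙ = n/2 × (first + last)
Last term = a + (n-1)d = -2 + (14-1)×(-10) = -132
S_14 = 14/2 × (-2 + (-132))
S_14 = 14/2 × (-134) = -938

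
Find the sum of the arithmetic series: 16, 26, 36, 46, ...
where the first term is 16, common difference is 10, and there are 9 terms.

Sₙ = n/2 × (first + last)
Last term = a + (n-1)d = 16 + (9-1)×10 = 96
S_9 = 9/2 × (16 + 96)
S_9 = 9/2 × 112 = 504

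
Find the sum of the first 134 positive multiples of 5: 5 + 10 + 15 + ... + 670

Factor out 5: = 5(1 + 2 + ... + 134) = 5 × n(n+1)/2
= 5 × 134×135/2
= 5 × 9045
= 45225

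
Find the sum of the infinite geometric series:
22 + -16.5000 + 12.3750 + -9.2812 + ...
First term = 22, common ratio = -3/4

For |r| < 1, S = a / (1 - r)
S = 22 / (1 - (-3/4))
S = 22 / (7/4)
S = 88/7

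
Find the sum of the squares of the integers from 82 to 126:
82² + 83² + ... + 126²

Use ∑_{k=1}^{n} k² = n(n+1)(2n+1)/6, then subtract the first 81 terms.
∑_{k=1}^{126} k² = 126×127×253/6 = 674751
∑_{k=1}^{81} k² = 81×82×163/6 = 180441
∑_{k=82}^{126} k² = 674751 - 180441 = 494310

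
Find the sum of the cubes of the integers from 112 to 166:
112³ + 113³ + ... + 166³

Use ∑_{k=1}^{n} k³ = [n(n+1)/2]², then subtract the first 111 terms.
∑_{k=1}^{166} k³ = [166×167/2]² = 13861² = 192127321
∑_{k=1}^{111} k³ = [111×112/2]² = 6216² = 38638656
∑_{k=112}^{166} k³ = 192127321 - 38638656 = 153488665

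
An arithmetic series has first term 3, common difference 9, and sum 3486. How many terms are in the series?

Using S = n/2 × [2a + (n-1)d]
3486 = n/2 × [2(3) + (n-1)(9)]
3486 = n/2 × [6 + 9n - 9]
6972 = n × [-3 + 9n]
9n² + (-3)n - 6972 = 0
Discriminant: Δ = (-3)² - 4(9)(-6972) = 9 + 250992 = 251001
√Δ = 501
n = [-(-3) + √Δ] / (2·9) = (3 + 501) / 18 = 504 / 18 = 28
(The negative root is discarded since n must be a positive integer.)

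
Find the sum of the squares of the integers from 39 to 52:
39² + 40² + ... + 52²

Use ∑_{k=1}^{n} k² = n(n+1)(2n+1)/6, then subtract the first 38 terms.
∑_{k=1}^{52} k² = 52×53×105/6 = 48230
∑_{k=1}^{38} k² = 38×39×77/6 = 19019
∑_{k=39}^{52} k² = 48230 - 19019 = 29211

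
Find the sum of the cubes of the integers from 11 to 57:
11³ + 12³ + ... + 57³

Use ∑_{k=1}^{n} k³ = [n(n+1)/2]², then subtract the first 10 terms.
∑_{k=1}^{57} k³ = [57×58/2]² = 1653² = 2732409
∑_{k=1}^{10} k³ = [10×11/2]² = 55² = 3025
∑_{k=11}^{57} k³ = 2732409 - 3025 = 2729384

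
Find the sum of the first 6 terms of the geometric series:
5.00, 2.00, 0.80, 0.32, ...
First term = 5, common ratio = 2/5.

Sₙ = a(1 - rⁿ) / (1 - r)
S_6 = 5(1 - (2/5)^6) / (1 - (2/5))
S_6 = 5(1 - (64/15625)) / (3/5)
S_6 = 5187/625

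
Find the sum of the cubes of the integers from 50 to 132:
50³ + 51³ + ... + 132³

Use ∑_{k=1}^{n} k³ = [n(n+1)/2]², then subtract the first 49 terms.
∑_{k=1}^{132} k³ = [132×133/2]² = 8778² = 77053284
∑_{k=1}^{49} k³ = [49×50/2]² = 1225² = 1500625
∑_{k=50}^{132} k³ = 77053284 - 1500625 = 75552659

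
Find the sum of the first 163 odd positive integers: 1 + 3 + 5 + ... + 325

Sum of first n odd numbers = n²
= 163²
= 26569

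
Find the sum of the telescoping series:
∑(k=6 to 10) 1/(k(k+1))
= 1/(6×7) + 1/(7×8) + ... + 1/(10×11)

Partial fractions: 1/(k(k+1)) = 1/k - 1/(k+1)
The series telescopes:
= (1/6 - 1/7) + (1/7 - 1/8) + ... + (1/10 - 1/11)
= 1/6 - 1/11
= 5/66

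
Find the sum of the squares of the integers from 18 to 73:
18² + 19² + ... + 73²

Use ∑_{k=1}^{n} k² = n(n+1)(2n+1)/6, then subtract the first 17 terms.
∑_{k=1}^{73} k² = 73×74×147/6 = 132349
∑_{k=1}^{17} k² = 17×18×35/6 = 1785
∑_{k=18}^{73} k² = 132349 - 1785 = 130564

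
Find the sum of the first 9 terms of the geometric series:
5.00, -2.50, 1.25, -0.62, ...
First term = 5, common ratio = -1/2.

Sₙ = a(1 - rⁿ) / (1 - r)
S_9 = 5(1 - (-1/2)^9) / (1 - (-1/2))
S_9 = 5(1 - (-1/512)) / (3/2)
S_9 = 855/256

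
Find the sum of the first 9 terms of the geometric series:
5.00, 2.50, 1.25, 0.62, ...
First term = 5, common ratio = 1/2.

Sₙ = a(1 - rⁿ) / (1 - r)
S_9 = 5(1 - (1/2)^9) / (1 - (1/2))
S_9 = 5(1 - (1/512)) / (1/2)
S_9 = 2555/256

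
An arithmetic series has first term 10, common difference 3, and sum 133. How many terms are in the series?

Using S = n/2 × [2a + (n-1)d]
133 = n/2 × [2(10) + (n-1)(3)]
133 = n/2 × [20 + 3n - 3]
266 = n × [17 + 3n]
3n² + (17)n - 266 = 0
Discriminant: Δ = (17)² - 4(3)(-266) = 289 + 3192 = 3481
√Δ = 59
n = [-(17) + √Δ] / (2·3) = (-17 + 59) / 6 = 42 / 6 = 7
(The negative root is discarded since n must be a positive integer.)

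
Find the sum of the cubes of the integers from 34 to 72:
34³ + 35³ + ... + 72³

Use ∑_{k=1}^{n} k³ = [n(n+1)/2]², then subtract the first 33 terms.
∑_{k=1}^{72} k³ = [72×73/2]² = 2628² = 6906384
∑_{k=1}^{33} k³ = [33×34/2]² = 561² = 314721
∑_{k=34}^{72} k³ = 6906384 - 314721 = 6591663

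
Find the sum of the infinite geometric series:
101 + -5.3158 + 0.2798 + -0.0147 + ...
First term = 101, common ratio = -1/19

For |r| < 1, S = a / (1 - r)
S = 101 / (1 - (-1/19))
S = 101 / (20/19)
S = 1919/20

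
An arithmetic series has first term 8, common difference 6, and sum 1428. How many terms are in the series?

Using S = n/2 × [2a + (n-1)d]
1428 = n/2 × [2(8) + (n-1)(6)]
1428 = n/2 × [16 + 6n - 6]
2856 = n × [10 + 6n]
6n² + (10)n - 2856 = 0
Discriminant: Δ = (10)² - 4(6)(-2856) = 100 + 68544 = 68644
√Δ = 262
n = [-(10) + √Δ] / (2·6) = (-10 + 262) / 12 = 252 / 12 = 21
(The negative root is discarded since n must be a positive integer.)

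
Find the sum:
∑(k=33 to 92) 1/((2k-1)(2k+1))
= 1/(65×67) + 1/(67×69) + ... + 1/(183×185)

Partial fractions: 1/((2k-1)(2k+1)) = (1/2)[1/(2k-1) - 1/(2k+1)]
The series telescopes:
= (1/2)[1/65 - 1/185]
= 12/2405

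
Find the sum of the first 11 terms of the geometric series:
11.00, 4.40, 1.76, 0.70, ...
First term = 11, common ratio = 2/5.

Sₙ = a(1 - rⁿ) / (1 - r)
S_11 = 11(1 - (2/5)^11) / (1 - (2/5))
S_11 = 11(1 - (2048/48828125)) / (3/5)
S_11 = 179028949/9765625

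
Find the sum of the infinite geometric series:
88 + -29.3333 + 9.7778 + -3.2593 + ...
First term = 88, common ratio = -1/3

For |r| < 1, S = a / (1 - r)
S = 88 / (1 - (-1/3))
S = 88 / (4/3)
S = 66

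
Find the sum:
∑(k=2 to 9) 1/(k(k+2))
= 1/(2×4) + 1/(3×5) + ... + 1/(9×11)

Partial fractions: 1/(k(k+2)) = (1/2)[1/k - 1/(k+2)]
Telescoping leaves the first two and last two terms:
= (1/2)[1/2 + 1/3 - 1/10 - 1/11]
= 53/165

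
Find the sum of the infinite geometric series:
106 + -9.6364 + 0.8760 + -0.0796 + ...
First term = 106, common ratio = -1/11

For |r| < 1, S = a / (1 - r)
S = 106 / (1 - (-1/11))
S = 106 / (12/11)
S = 583/6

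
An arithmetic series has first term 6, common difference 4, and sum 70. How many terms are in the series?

Using S = n/2 × [2a + (n-1)d]
70 = n/2 × [2(6) + (n-1)(4)]
70 = n/2 × [12 + 4n - 4]
140 = n × [8 + 4n]
4n² + (8)n - 140 = 0
Discriminant: Δ = (8)² - 4(4)(-140) = 64 + 2240 = 2304
√Δ = 48
n = [-(8) + √Δ] / (2·4) = (-8 + 48) / 8 = 40 / 8 = 5
(The negative root is discarded since n must be a positive integer.)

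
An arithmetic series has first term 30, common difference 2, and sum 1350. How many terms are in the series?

Using S = n/2 × [2a + (n-1)d]
1350 = n/2 × [2(30) + (n-1)(2)]
1350 = n/2 × [60 + 2n - 2]
2700 = n × [58 + 2n]
2n² + (58)n - 2700 = 0
Discriminant: Δ = (58)² - 4(2)(-2700) = 3364 + 21600 = 24964
√Δ = 158
n = [-(58) + √Δ] / (2·2) = (-58 + 158) / 4 = 100 / 4 = 25
(The negative root is discarded since n must be a positive integer.)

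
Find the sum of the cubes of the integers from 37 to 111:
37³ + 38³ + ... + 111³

Use ∑_{k=1}^{n} k³ = [n(n+1)/2]², then subtract the first 36 terms.
∑_{k=1}^{111} k³ = [111×112/2]² = 6216² = 38638656
∑_{k=1}^{36} k³ = [36×37/2]² = 666² = 443556
∑_{k=37}^{111} k³ = 38638656 - 443556 = 38195100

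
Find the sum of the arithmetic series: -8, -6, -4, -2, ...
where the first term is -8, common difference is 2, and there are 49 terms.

Sₙ = n/2 × (first + last)
Last term = a + (n-1)d = -8 + (49-1)×2 = 88
S_49 = 49/2 × (-8 + 88)
S_49 = 49/2 × 80 = 1960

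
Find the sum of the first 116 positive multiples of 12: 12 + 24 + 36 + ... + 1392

Factor out 12: = 12(1 + 2 + ... + 116) = 12 × n(n+1)/2
= 12 × 116×117/2
= 12 × 6786
= 81432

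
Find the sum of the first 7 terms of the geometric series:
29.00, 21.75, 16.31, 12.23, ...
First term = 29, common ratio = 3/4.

Sₙ = a(1 - rⁿ) / (1 - r)
S_7 = 29(1 - (3/4)^7) / (1 - (3/4))
S_7 = 29(1 - (2187/16384)) / (1/4)
S_7 = 411713/4096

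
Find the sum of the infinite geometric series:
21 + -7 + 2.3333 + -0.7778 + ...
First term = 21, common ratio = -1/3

For |r| < 1, S = a / (1 - r)
S = 21 / (1 - (-1/3))
S = 21 / (4/3)
S = 63/4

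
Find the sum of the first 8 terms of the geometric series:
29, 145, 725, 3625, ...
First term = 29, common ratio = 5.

Sₙ = a(1 - rⁿ) / (1 - r)
S_8 = 29(1 - 5^8) / (1 - 5)
S_8 = 29(1 - 390625) / (-4)
S_8 = 2832024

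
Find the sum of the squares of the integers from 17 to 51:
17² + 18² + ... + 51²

Use ∑_{k=1}^{n} k² = n(n+1)(2n+1)/6, then subtract the first 16 terms.
∑_{k=1}^{51} k² = 51×52×103/6 = 45526
∑_{k=1}^{16} k² = 16×17×33/6 = 1496
∑_{k=17}^{51} k² = 45526 - 1496 = 44030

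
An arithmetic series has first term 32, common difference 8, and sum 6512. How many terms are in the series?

Using S = n/2 × [2a + (n-1)d]
6512 = n/2 × [2(32) + (n-1)(8)]
6512 = n/2 × [64 + 8n - 8]
13024 = n × [56 + 8n]
8n² + (56)n - 13024 = 0
Discriminant: Δ = (56)² - 4(8)(-13024) = 3136 + 416768 = 419904
√Δ = 648
n = [-(56) + √Δ] / (2·8) = (-56 + 648) / 16 = 592 / 16 = 37
(The negative root is discarded since n must be a positive integer.)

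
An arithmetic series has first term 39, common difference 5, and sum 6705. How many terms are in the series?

Using S = n/2 × [2a + (n-1)d]
6705 = n/2 × [2(39) + (n-1)(5)]
6705 = n/2 × [78 + 5n - 5]
13410 = n × [73 + 5n]
5n² + (73)n - 13410 = 0
Discriminant: Δ = (73)² - 4(5)(-13410) = 5329 + 268200 = 273529
√Δ = 523
n = [-(73) + √Δ] / (2·5) = (-73 + 523) / 10 = 450 / 10 = 45
(The negative root is discarded since n must be a positive integer.)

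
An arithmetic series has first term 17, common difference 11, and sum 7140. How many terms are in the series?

Using S = n/2 × [2a + (n-1)d]
7140 = n/2 × [2(17) + (n-1)(11)]
7140 = n/2 × [34 + 11n - 11]
14280 = n × [23 + 11n]
11n² + (23)n - 14280 = 0
Discriminant: Δ = (23)² - 4(11)(-14280) = 529 + 628320 = 628849
√Δ = 793
n = [-(23) + √Δ] / (2·11) = (-23 + 793) / 22 = 770 / 22 = 35
(The negative root is discarded since n must be a positive integer.)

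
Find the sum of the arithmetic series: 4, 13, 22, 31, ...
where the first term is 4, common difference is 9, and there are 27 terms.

Sₙ = n/2 × (first + last)
Last term = a + (n-1)d = 4 + (27-1)×9 = 238
S_27 = 27/2 × (4 + 238)
S_27 = 27/2 × 242 = 3267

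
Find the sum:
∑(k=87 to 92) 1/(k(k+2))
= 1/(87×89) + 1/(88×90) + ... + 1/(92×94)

Partial fractions: 1/(k(k+2)) = (1/2)[1/k - 1/(k+2)]
Telescoping leaves the first two and last two terms:
= (1/2)[1/87 + 1/88 - 1/93 - 1/94]
= 16363/22309584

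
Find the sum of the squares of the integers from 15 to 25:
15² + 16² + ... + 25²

Use ∑_{k=1}^{n} k² = n(n+1)(2n+1)/6, then subtract the first 14 terms.
∑_{k=1}^{25} k² = 25×26×51/6 = 5525
∑_{k=1}^{14} k² = 14×15×29/6 = 1015
∑_{k=15}^{25} k² = 5525 - 1015 = 4510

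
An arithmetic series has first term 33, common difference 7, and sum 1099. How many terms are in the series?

Using S = n/2 × [2a + (n-1)d]
1099 = n/2 × [2(33) + (n-1)(7)]
1099 = n/2 × [66 + 7n - 7]
2198 = n × [59 + 7n]
7n² + (59)n - 2198 = 0
Discriminant: Δ = (59)² - 4(7)(-2198) = 3481 + 61544 = 65025
√Δ = 255
n = [-(59) + √Δ] / (2·7) = (-59 + 255) / 14 = 196 / 14 = 14
(The negative root is discarded since n must be a positive integer.)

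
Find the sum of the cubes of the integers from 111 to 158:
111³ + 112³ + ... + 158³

Use ∑_{k=1}^{n} k³ = [n(n+1)/2]², then subtract the first 110 terms.
∑_{k=1}^{158} k³ = [158×159/2]² = 12561² = 157778721
∑_{k=1}^{110} k³ = [110×111/2]² = 6105² = 37271025
∑_{k=111}^{158} k³ = 157778721 - 37271025 = 120507696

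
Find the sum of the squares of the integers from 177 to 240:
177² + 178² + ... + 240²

Use ∑_{k=1}^{n} k² = n(n+1)(2n+1)/6, then subtract the first 176 terms.
∑_{k=1}^{240} k² = 240×241×481/6 = 4636840
∑_{k=1}^{176} k² = 176×177×353/6 = 1832776
∑_{k=177}^{240} k² = 4636840 - 1832776 = 2804064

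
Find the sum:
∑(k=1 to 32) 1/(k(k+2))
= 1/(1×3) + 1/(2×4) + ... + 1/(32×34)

Partial fractions: 1/(k(k+2)) = (1/2)[1/k - 1/(k+2)]
Telescoping leaves the first two and last two terms:
= (1/2)[1/1 + 1/2 - 1/33 - 1/34]
= 404/561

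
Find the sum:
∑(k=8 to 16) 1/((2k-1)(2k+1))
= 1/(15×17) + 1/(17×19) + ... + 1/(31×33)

Partial fractions: 1/((2k-1)(2k+1)) = (1/2)[1/(2k-1) - 1/(2k+1)]
The series telescopes:
= (1/2)[1/15 - 1/33]
= 1/55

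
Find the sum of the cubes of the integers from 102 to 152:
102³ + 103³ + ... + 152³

Use ∑_{k=1}^{n} k³ = [n(n+1)/2]², then subtract the first 101 terms.
∑_{k=1}^{152} k³ = [152×153/2]² = 11628² = 135210384
∑_{k=1}^{101} k³ = [101×102/2]² = 5151² = 26532801
∑_{k=102}^{152} k³ = 135210384 - 26532801 = 108677583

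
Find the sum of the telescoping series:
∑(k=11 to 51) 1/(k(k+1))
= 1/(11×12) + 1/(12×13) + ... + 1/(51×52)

Partial fractions: 1/(k(k+1)) = 1/k - 1/(k+1)
The series telescopes:
= (1/11 - 1/12) + (1/12 - 1/13) + ... + (1/51 - 1/52)
= 1/11 - 1/52
= 41/572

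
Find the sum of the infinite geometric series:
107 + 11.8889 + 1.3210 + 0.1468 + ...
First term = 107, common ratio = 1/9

For |r| < 1, S = a / (1 - r)
S = 107 / (1 - (1/9))
S = 107 / (8/9)
S = 963/8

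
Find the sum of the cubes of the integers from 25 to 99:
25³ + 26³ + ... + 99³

Use ∑_{k=1}^{n} k³ = [n(n+1)/2]², then subtract the first 24 terms.
∑_{k=1}^{99} k³ = [99×100/2]² = 4950² = 24502500
∑_{k=1}^{24} k³ = [24×25/2]² = 300² = 90000
∑_{k=25}^{99} k³ = 24502500 - 90000 = 24412500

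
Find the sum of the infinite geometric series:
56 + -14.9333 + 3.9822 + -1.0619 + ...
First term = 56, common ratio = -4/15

For |r| < 1, S = a / (1 - r)
S = 56 / (1 - (-4/15))
S = 56 / (19/15)
S = 840/19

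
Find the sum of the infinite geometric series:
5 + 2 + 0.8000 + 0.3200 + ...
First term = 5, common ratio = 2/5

For |r| < 1, S = a / (1 - r)
S = 5 / (1 - (2/5))
S = 5 / (3/5)
S = 25/3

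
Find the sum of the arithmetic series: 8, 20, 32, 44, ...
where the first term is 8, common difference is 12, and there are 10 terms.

Sₙ = n/2 × (first + last)
Last term = a + (n-1)d = 8 + (10-1)×12 = 116
S_10 = 10/2 × (8 + 116)
S_10 = 10/2 × 124 = 620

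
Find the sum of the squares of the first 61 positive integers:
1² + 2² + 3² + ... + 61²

Formula: ∑k² = n(n+1)(2n+1)/6
= 61×62×123/6
= 465186/6
= 77531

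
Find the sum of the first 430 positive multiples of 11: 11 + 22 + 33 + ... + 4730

Factor out 11: = 11(1 + 2 + ... + 430) = 11 × n(n+1)/2
= 11 × 430×431/2
= 11 × 92665
= 1019315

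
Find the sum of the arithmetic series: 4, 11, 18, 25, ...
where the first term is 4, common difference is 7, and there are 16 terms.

Sₙ = n/2 × (first + last)
Last term = a + (n-1)d = 4 + (16-1)×7 = 109
S_16 = 16/2 × (4 + 109)
S_16 = 16/2 × 113 = 904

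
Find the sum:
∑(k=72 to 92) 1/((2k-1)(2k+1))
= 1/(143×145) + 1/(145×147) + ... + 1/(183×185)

Partial fractions: 1/((2k-1)(2k+1)) = (1/2)[1/(2k-1) - 1/(2k+1)]
The series telescopes:
= (1/2)[1/143 - 1/185]
= 21/26455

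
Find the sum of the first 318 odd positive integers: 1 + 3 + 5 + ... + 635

Sum of first n odd numbers = n²
= 318²
= 101124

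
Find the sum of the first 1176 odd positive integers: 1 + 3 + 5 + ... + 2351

Sum of first n odd numbers = n²
= 1176²
= 1382976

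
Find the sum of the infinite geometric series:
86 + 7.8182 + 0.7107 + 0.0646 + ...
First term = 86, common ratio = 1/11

For |r| < 1, S = a / (1 - r)
S = 86 / (1 - (1/11))
S = 86 / (10/11)
S = 473/5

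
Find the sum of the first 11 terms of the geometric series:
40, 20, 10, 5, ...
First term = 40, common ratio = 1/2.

Sₙ = a(1 - rⁿ) / (1 - r)
S_11 = 40(1 - (1/2)^11) / (1 - (1/2))
S_11 = 40(1 - (1/2048)) / (1/2)
S_11 = 10235/128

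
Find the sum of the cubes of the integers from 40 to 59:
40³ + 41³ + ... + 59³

Use ∑_{k=1}^{n} k³ = [n(n+1)/2]², then subtract the first 39 terms.
∑_{k=1}^{59} k³ = [59×60/2]² = 1770² = 3132900
∑_{k=1}^{39} k³ = [39×40/2]² = 780² = 608400
∑_{k=40}^{59} k³ = 3132900 - 608400 = 2524500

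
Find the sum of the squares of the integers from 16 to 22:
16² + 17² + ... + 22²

Use ∑_{k=1}^{n} k² = n(n+1)(2n+1)/6, then subtract the first 15 terms.
∑_{k=1}^{22} k² = 22×23×45/6 = 3795
∑_{k=1}^{15} k² = 15×16×31/6 = 1240
∑_{k=16}^{22} k² = 3795 - 1240 = 2555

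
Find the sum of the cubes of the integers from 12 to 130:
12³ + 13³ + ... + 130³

Use ∑_{k=1}^{n} k³ = [n(n+1)/2]², then subtract the first 11 terms.
∑_{k=1}^{130} k³ = [130×131/2]² = 8515² = 72505225
∑_{k=1}^{11} k³ = [11×12/2]² = 66² = 4356
∑_{k=12}^{130} k³ = 72505225 - 4356 = 72500869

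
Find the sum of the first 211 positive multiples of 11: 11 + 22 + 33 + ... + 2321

Factor out 11: = 11(1 + 2 + ... + 211) = 11 × n(n+1)/2
= 11 × 211×212/2
= 11 × 22366
= 246026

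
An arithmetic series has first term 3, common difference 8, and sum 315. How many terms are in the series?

Using S = n/2 × [2a + (n-1)d]
315 = n/2 × [2(3) + (n-1)(8)]
315 = n/2 × [6 + 8n - 8]
630 = n × [-2 + 8n]
8n² + (-2)n - 630 = 0
Discriminant: Δ = (-2)² - 4(8)(-630) = 4 + 20160 = 20164
√Δ = 142
n = [-(-2) + √Δ] / (2·8) = (2 + 142) / 16 = 144 / 16 = 9
(The negative root is discarded since n must be a positive integer.)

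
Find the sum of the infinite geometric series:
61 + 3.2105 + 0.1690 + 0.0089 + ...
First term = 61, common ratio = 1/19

For |r| < 1, S = a / (1 - r)
S = 61 / (1 - (1/19))
S = 61 / (18/19)
S = 1159/18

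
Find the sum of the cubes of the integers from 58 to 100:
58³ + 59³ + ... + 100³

Use ∑_{k=1}^{n} k³ = [n(n+1)/2]², then subtract the first 57 terms.
∑_{k=1}^{100} k³ = [100×101/2]² = 5050² = 25502500
∑_{k=1}^{57} k³ = [57×58/2]² = 1653² = 2732409
∑_{k=58}^{100} k³ = 25502500 - 2732409 = 22770091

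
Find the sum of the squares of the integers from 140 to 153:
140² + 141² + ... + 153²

Use ∑_{k=1}^{n} k² = n(n+1)(2n+1)/6, then subtract the first 139 terms.
∑_{k=1}^{153} k² = 153×154×307/6 = 1205589
∑_{k=1}^{139} k² = 139×140×279/6 = 904890
∑_{k=140}^{153} k² = 1205589 - 904890 = 300699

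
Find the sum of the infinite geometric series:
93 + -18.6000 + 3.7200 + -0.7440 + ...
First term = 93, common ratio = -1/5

For |r| < 1, S = a / (1 - r)
S = 93 / (1 - (-1/5))
S = 93 / (6/5)
S = 155/2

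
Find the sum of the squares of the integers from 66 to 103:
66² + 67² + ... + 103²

Use ∑_{k=1}^{n} k² = n(n+1)(2n+1)/6, then subtract the first 65 terms.
∑_{k=1}^{103} k² = 103×104×207/6 = 369564
∑_{k=1}^{65} k² = 65×66×131/6 = 93665
∑_{k=66}^{103} k² = 369564 - 93665 = 275899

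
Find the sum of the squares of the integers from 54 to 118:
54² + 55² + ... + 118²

Use ∑_{k=1}^{n} k² = n(n+1)(2n+1)/6, then subtract the first 53 terms.
∑_{k=1}^{118} k² = 118×119×237/6 = 554659
∑_{k=1}^{53} k² = 53×54×107/6 = 51039
∑_{k=54}^{118} k² = 554659 - 51039 = 503620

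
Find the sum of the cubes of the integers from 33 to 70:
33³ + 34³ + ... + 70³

Use ∑_{k=1}^{n} k³ = [n(n+1)/2]², then subtract the first 32 terms.
∑_{k=1}^{70} k³ = [70×71/2]² = 2485² = 6175225
∑_{k=1}^{32} k³ = [32×33/2]² = 528² = 278784
∑_{k=33}^{70} k³ = 6175225 - 278784 = 5896441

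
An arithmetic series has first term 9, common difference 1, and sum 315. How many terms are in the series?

Using S = n/2 × [2a + (n-1)d]
315 = n/2 × [2(9) + (n-1)(1)]
315 = n/2 × [18 + 1n - 1]
630 = n × [17 + 1n]
1n² + (17)n - 630 = 0
Discriminant: Δ = (17)² - 4(1)(-630) = 289 + 2520 = 2809
√Δ = 53
n = [-(17) + √Δ] / (2·1) = (-17 + 53) / 2 = 36 / 2 = 18
(The negative root is discarded since n must be a positive integer.)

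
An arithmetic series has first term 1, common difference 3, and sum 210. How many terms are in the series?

Using S = n/2 × [2a + (n-1)d]
210 = n/2 × [2(1) + (n-1)(3)]
210 = n/2 × [2 + 3n - 3]
420 = n × [-1 + 3n]
3n² + (-1)n - 420 = 0
Discriminant: Δ = (-1)² - 4(3)(-420) = 1 + 5040 = 5041
√Δ = 71
n = [-(-1) + √Δ] / (2·3) = (1 + 71) / 6 = 72 / 6 = 12
(The negative root is discarded since n must be a positive integer.)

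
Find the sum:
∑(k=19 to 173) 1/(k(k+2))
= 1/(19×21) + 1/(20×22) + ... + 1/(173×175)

Partial fractions: 1/(k(k+2)) = (1/2)[1/k - 1/(k+2)]
Telescoping leaves the first two and last two terms:
= (1/2)[1/19 + 1/20 - 1/174 - 1/175]
= 105493/2314200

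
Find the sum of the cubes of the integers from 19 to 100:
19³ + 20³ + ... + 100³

Use ∑_{k=1}^{n} k³ = [n(n+1)/2]², then subtract the first 18 terms.
∑_{k=1}^{100} k³ = [100×101/2]² = 5050² = 25502500
∑_{k=1}^{18} k³ = [18×19/2]² = 171² = 29241
∑_{k=19}^{100} k³ = 25502500 - 29241 = 25473259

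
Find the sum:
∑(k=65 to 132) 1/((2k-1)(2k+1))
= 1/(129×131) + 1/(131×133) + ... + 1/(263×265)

Partial fractions: 1/((2k-1)(2k+1)) = (1/2)[1/(2k-1) - 1/(2k+1)]
The series telescopes:
= (1/2)[1/129 - 1/265]
= 68/34185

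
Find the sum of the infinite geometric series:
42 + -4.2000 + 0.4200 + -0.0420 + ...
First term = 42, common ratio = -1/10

For |r| < 1, S = a / (1 - r)
S = 42 / (1 - (-1/10))
S = 42 / (11/10)
S = 420/11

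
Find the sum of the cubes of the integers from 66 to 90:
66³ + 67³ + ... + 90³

Use ∑_{k=1}^{n} k³ = [n(n+1)/2]², then subtract the first 65 terms.
∑_{k=1}^{90} k³ = [90×91/2]² = 4095² = 16769025
∑_{k=1}^{65} k³ = [65×66/2]² = 2145² = 4601025
∑_{k=66}^{90} k³ = 16769025 - 4601025 = 12168000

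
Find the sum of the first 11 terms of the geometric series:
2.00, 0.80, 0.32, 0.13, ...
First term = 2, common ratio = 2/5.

Sₙ = a(1 - rⁿ) / (1 - r)
S_11 = 2(1 - (2/5)^11) / (1 - (2/5))
S_11 = 2(1 - (2048/48828125)) / (3/5)
S_11 = 32550718/9765625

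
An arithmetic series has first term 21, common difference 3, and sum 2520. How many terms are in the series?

Using S = n/2 × [2a + (n-1)d]
2520 = n/2 × [2(21) + (n-1)(3)]
2520 = n/2 × [42 + 3n - 3]
5040 = n × [39 + 3n]
3n² + (39)n - 5040 = 0
Discriminant: Δ = (39)² - 4(3)(-5040) = 1521 + 60480 = 62001
√Δ = 249
n = [-(39) + √Δ] / (2·3) = (-39 + 249) / 6 = 210 / 6 = 35
(The negative root is discarded since n must be a positive integer.)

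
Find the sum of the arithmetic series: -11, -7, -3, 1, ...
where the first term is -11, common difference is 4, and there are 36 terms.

Sₙ = n/2 × (first + last)
Last term = a + (n-1)d = -11 + (36-1)×4 = 129
S_36 = 36/2 × (-11 + 129)
S_36 = 36/2 × 118 = 2124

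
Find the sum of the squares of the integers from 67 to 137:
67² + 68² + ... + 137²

Use ∑_{k=1}^{n} k² = n(n+1)(2n+1)/6, then subtract the first 66 terms.
∑_{k=1}^{137} k² = 137×138×275/6 = 866525
∑_{k=1}^{66} k² = 66×67×133/6 = 98021
∑_{k=67}^{137} k² = 866525 - 98021 = 768504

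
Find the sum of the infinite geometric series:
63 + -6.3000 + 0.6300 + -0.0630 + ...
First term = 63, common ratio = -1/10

For |r| < 1, S = a / (1 - r)
S = 63 / (1 - (-1/10))
S = 63 / (11/10)
S = 630/11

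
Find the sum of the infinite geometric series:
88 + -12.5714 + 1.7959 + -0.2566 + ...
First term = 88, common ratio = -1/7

For |r| < 1, S = a / (1 - r)
S = 88 / (1 - (-1/7))
S = 88 / (8/7)
S = 77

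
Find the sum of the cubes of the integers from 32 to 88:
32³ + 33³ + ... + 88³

Use ∑_{k=1}^{n} k³ = [n(n+1)/2]², then subtract the first 31 terms.
∑_{k=1}^{88} k³ = [88×89/2]² = 3916² = 15335056
∑_{k=1}^{31} k³ = [31×32/2]² = 496² = 246016
∑_{k=32}^{88} k³ = 15335056 - 246016 = 15089040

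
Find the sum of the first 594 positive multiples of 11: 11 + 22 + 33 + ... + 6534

Factor out 11: = 11(1 + 2 + ... + 594) = 11 × n(n+1)/2
= 11 × 594×595/2
= 11 × 176715
= 1943865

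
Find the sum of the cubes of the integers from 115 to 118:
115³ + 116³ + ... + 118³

Use ∑_{k=1}^{n} k³ = [n(n+1)/2]², then subtract the first 114 terms.
∑_{k=1}^{118} k³ = [118×119/2]² = 7021² = 49294441
∑_{k=1}^{114} k³ = [114×115/2]² = 6555² = 42968025
∑_{k=115}^{118} k³ = 49294441 - 42968025 = 6326416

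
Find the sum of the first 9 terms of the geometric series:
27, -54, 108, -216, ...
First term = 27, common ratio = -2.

Sₙ = a(1 - rⁿ) / (1 - r)
S_9 = 27(1 - (-2)^9) / (1 - (-2))
S_9 = 27(1 - (-512)) / (3)
S_9 = 4617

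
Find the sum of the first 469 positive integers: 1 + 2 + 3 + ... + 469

Formula: ∑k = n(n+1)/2
= 469×470/2
= 220430/2
= 110215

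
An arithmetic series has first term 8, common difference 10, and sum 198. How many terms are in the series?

Using S = n/2 × [2a + (n-1)d]
198 = n/2 × [2(8) + (n-1)(10)]
198 = n/2 × [16 + 10n - 10]
396 = n × [6 + 10n]
10n² + (6)n - 396 = 0
Discriminant: Δ = (6)² - 4(10)(-396) = 36 + 15840 = 15876
√Δ = 126
n = [-(6) + √Δ] / (2·10) = (-6 + 126) / 20 = 120 / 20 = 6
(The negative root is discarded since n must be a positive integer.)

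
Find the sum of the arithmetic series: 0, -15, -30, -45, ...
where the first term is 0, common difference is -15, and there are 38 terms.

Sₙ = n/2 × (first + last)
Last term = a + (n-1)d = 0 + (38-1)×(-15) = -555
S_38 = 38/2 × (0 + (-555))
S_38 = 38/2 × (-555) = -10545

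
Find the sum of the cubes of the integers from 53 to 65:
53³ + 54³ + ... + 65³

Use ∑_{k=1}^{n} k³ = [n(n+1)/2]², then subtract the first 52 terms.
∑_{k=1}^{65} k³ = [65×66/2]² = 2145² = 4601025
∑_{k=1}^{52} k³ = [52×53/2]² = 1378² = 1898884
∑_{k=53}^{65} k³ = 4601025 - 1898884 = 2702141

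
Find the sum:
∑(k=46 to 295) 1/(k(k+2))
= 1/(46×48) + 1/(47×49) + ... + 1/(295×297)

Partial fractions: 1/(k(k+2)) = (1/2)[1/k - 1/(k+2)]
Telescoping leaves the first two and last two terms:
= (1/2)[1/46 + 1/47 - 1/296 - 1/297]
= 3446875/190065744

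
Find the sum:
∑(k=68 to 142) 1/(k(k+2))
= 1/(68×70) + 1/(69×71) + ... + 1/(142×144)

Partial fractions: 1/(k(k+2)) = (1/2)[1/k - 1/(k+2)]
Telescoping leaves the first two and last two terms:
= (1/2)[1/68 + 1/69 - 1/143 - 1/144]
= 122875/16102944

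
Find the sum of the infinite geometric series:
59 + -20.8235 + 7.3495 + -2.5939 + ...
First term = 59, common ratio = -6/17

For |r| < 1, S = a / (1 - r)
S = 59 / (1 - (-6/17))
S = 59 / (23/17)
S = 1003/23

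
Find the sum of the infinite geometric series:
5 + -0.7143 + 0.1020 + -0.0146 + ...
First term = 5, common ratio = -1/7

For |r| < 1, S = a / (1 - r)
S = 5 / (1 - (-1/7))
S = 5 / (8/7)
S = 35/8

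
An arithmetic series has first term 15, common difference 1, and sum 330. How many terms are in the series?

Using S = n/2 × [2a + (n-1)d]
330 = n/2 × [2(15) + (n-1)(1)]
330 = n/2 × [30 + 1n - 1]
660 = n × [29 + 1n]
1n² + (29)n - 660 = 0
Discriminant: Δ = (29)² - 4(1)(-660) = 841 + 2640 = 3481
√Δ = 59
n = [-(29) + √Δ] / (2·1) = (-29 + 59) / 2 = 30 / 2 = 15
(The negative root is discarded since n must be a positive integer.)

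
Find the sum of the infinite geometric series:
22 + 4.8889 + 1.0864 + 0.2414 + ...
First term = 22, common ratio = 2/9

For |r| < 1, S = a / (1 - r)
S = 22 / (1 - (2/9))
S = 22 / (7/9)
S = 198/7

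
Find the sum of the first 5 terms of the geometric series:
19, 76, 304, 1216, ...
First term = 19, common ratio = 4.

Sₙ = a(1 - rⁿ) / (1 - r)
S_5 = 19(1 - 4^5) / (1 - 4)
S_5 = 19(1 - 1024) / (-3)
S_5 = 6479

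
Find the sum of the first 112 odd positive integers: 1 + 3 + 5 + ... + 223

Sum of first n odd numbers = n²
= 112²
= 12544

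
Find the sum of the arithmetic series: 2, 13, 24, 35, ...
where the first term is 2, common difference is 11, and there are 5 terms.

Sₙ = n/2 × (first + last)
Last term = a + (n-1)d = 2 + (5-1)×11 = 46
S_5 = 5/2 × (2 + 46)
S_5 = 5/2 × 48 = 120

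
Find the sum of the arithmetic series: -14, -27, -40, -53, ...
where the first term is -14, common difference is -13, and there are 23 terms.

Sₙ = n/2 × (first + last)
Last term = a + (n-1)d = -14 + (23-1)×(-13) = -300
S_23 = 23/2 × (-14 + (-300))
S_23 = 23/2 × (-314) = -3611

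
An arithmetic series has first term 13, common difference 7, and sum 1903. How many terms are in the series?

Using S = n/2 × [2a + (n-1)d]
1903 = n/2 × [2(13) + (n-1)(7)]
1903 = n/2 × [26 + 7n - 7]
3806 = n × [19 + 7n]
7n² + (19)n - 3806 = 0
Discriminant: Δ = (19)² - 4(7)(-3806) = 361 + 106568 = 106929
√Δ = 327
n = [-(19) + √Δ] / (2·7) = (-19 + 327) / 14 = 308 / 14 = 22
(The negative root is discarded since n must be a positive integer.)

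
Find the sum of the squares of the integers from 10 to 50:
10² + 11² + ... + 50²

Use ∑_{k=1}^{n} k² = n(n+1)(2n+1)/6, then subtract the first 9 terms.
∑_{k=1}^{50} k² = 50×51×101/6 = 42925
∑_{k=1}^{9} k² = 9×10×19/6 = 285
∑_{k=10}^{50} k² = 42925 - 285 = 42640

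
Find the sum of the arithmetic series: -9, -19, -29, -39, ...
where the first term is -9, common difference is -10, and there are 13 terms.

Sₙ = n/2 × (first + last)
Last term = a + (n-1)d = -9 + (13-1)×(-10) = -129
S_13 = 13/2 × (-9 + (-129))
S_13 = 13/2 × (-138) = -897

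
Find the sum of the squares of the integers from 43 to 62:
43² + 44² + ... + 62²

Use ∑_{k=1}^{n} k² = n(n+1)(2n+1)/6, then subtract the first 42 terms.
∑_{k=1}^{62} k² = 62×63×125/6 = 81375
∑_{k=1}^{42} k² = 42×43×85/6 = 25585
∑_{k=43}^{62} k² = 81375 - 25585 = 55790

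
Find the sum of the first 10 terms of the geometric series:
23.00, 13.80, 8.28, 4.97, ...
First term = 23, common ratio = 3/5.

Sₙ = a(1 - rⁿ) / (1 - r)
S_10 = 23(1 - (3/5)^10) / (1 - (3/5))
S_10 = 23(1 - (59049/9765625)) / (2/5)
S_10 = 111625624/1953125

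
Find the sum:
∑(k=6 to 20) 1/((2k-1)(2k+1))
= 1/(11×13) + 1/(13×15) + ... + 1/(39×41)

Partial fractions: 1/((2k-1)(2k+1)) = (1/2)[1/(2k-1) - 1/(2k+1)]
The series telescopes:
= (1/2)[1/11 - 1/41]
= 15/451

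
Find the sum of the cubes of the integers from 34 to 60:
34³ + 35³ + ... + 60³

Use ∑_{k=1}^{n} k³ = [n(n+1)/2]², then subtract the first 33 terms.
∑_{k=1}^{60} k³ = [60×61/2]² = 1830² = 3348900
∑_{k=1}^{33} k³ = [33×34/2]² = 561² = 314721
∑_{k=34}^{60} k³ = 3348900 - 314721 = 3034179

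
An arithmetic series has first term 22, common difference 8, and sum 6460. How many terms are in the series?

Using S = n/2 × [2a + (n-1)d]
6460 = n/2 × [2(22) + (n-1)(8)]
6460 = n/2 × [44 + 8n - 8]
12920 = n × [36 + 8n]
8n² + (36)n - 12920 = 0
Discriminant: Δ = (36)² - 4(8)(-12920) = 1296 + 413440 = 414736
√Δ = 644
n = [-(36) + √Δ] / (2·8) = (-36 + 644) / 16 = 608 / 16 = 38
(The negative root is discarded since n must be a positive integer.)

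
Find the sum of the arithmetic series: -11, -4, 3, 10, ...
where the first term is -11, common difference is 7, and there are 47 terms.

Sₙ = n/2 × (first + last)
Last term = a + (n-1)d = -11 + (47-1)×7 = 311
S_47 = 47/2 × (-11 + 311)
S_47 = 47/2 × 300 = 7050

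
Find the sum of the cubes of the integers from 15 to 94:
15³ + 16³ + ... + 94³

Use ∑_{k=1}^{n} k³ = [n(n+1)/2]², then subtract the first 14 terms.
∑_{k=1}^{94} k³ = [94×95/2]² = 4465² = 19936225
∑_{k=1}^{14} k³ = [14×15/2]² = 105² = 11025
∑_{k=15}^{94} k³ = 19936225 - 11025 = 19925200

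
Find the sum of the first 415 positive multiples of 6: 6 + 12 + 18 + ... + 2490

Factor out 6: = 6(1 + 2 + ... + 415) = 6 × n(n+1)/2
= 6 × 415×416/2
= 6 × 86320
= 517920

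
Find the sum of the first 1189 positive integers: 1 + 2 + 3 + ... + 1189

Formula: ∑k = n(n+1)/2
= 1189×1190/2
= 1414910/2
= 707455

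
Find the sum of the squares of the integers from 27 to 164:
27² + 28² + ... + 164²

Use ∑_{k=1}^{n} k² = n(n+1)(2n+1)/6, then subtract the first 26 terms.
∑_{k=1}^{164} k² = 164×165×329/6 = 1483790
∑_{k=1}^{26} k² = 26×27×53/6 = 6201
∑_{k=27}^{164} k² = 1483790 - 6201 = 1477589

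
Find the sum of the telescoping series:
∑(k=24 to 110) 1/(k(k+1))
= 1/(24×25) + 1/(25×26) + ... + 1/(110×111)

Partial fractions: 1/(k(k+1)) = 1/k - 1/(k+1)
The series telescopes:
= (1/24 - 1/25) + (1/25 - 1/26) + ... + (1/110 - 1/111)
= 1/24 - 1/111
= 29/888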